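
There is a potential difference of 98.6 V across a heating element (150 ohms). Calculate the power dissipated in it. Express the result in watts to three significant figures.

We know the drop across the element and its resistance — P = V²/R, one step.
P = (98.6 V)² / 150 Ω = 64.81 W

64.8 W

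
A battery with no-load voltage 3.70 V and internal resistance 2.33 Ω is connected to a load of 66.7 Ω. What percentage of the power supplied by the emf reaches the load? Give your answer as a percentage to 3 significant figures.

η = P_load/(P_load+P_int) = I²R/(I²R+I²r) = R/(R+r) — the I² cancels for series elements.
η = R / (R + r) = 66.7 / (66.7 + 2.33) = 0.9662

96.6 %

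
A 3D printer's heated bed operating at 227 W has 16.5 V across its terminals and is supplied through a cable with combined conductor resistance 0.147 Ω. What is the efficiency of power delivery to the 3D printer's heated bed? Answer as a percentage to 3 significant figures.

89.1 %

I = P / V = 227 / 16.5 = 13.76 A through the cable.
P_line = I² R_line = (13.76)² × 0.147 = 27.82 W
P_source = P_load + P_line = 227.0 + 27.82 = 254.8 W
η = P_load / P_source = 227.0 / 254.8 = 0.8908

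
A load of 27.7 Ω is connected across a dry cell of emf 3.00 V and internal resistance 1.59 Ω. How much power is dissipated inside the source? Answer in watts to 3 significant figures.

0.0167 W

Internal loss is I²r, with I set by the total series resistance r+R.
I = ε / (r + R) = 3.00 / (1.59 + 27.7) = 0.1024 A
P_int = I² r = (0.1024)² × 1.59 = 0.01668 W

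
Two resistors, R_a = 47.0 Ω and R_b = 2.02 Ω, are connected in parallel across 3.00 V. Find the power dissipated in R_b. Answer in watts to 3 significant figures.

4.46 W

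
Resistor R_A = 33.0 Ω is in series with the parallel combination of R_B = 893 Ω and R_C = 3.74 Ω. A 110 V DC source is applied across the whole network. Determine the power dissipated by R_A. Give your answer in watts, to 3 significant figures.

296 W

Reduce the parallel pair to R_p first; the network is then a simple series string.
R_p = (893×3.74)/(893+3.74) = 3.724 Ω
R_total = 33.0 + 3.724 = 36.72 Ω
I = V / R_total = 110 / 36.72 = 2.995 A
The full supply current passes through R_A: P = I²R.
P_R_A = (2.995)² × 33.0 = 296.1 W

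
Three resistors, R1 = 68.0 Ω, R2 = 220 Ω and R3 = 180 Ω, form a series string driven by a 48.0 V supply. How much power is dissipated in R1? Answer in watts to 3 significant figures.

The current is common to all series resistors; compute it, then apply P = I²R for the target.
R_total = 68.0 + 220 + 180 = 468.0 Ω
I = V / R_total = 48.0 / 468.0 = 0.1026 A
P_R1 = I² × R1 = (0.1026)² × 68.0 = 0.7153 W

0.715 W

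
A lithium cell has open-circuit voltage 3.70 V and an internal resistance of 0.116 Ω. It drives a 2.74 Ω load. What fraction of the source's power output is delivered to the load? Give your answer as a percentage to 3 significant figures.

95.9 %

Both r and R carry the same current, so the power split is just the resistance split: η = R/(R+r).
η = R / (R + r) = 2.74 / (2.74 + 0.116) = 0.9594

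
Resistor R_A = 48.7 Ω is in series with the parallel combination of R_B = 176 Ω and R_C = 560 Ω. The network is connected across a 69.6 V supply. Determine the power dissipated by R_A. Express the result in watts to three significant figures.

First combine the parallel branches into one equivalent R_p, then R_A + R_p is a series pair.
R_p = (176×560)/(176+560) = 133.9 Ω
R_total = 48.7 + 133.9 = 182.6 Ω
I = V / R_total = 69.6 / 182.6 = 0.3811 A
R_A is in the main series path, so its power is I²R_A.
P_R_A = (0.3811)² × 48.7 = 7.074 W

7.07 W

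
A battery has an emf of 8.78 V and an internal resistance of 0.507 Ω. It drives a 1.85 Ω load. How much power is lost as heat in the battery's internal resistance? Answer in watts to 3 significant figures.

7.04 W

Internal loss is I²r, with I set by the total series resistance r+R.
I = ε / (r + R) = 8.78 / (0.507 + 1.85) = 3.725 A
P_int = I² r = (3.725)² × 0.507 = 7.035 W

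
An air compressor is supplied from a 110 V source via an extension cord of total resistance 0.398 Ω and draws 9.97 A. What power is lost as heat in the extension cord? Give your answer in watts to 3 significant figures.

39.6 W

Only the current and the line resistance are needed for the I²R loss.
The extension cord carries the full 9.97 A.
P_line = I² R_line = (9.970)² × 0.398 = 39.56 W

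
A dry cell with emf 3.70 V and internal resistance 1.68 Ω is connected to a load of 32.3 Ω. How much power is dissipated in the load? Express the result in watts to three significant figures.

The internal resistance and the load are in series, so the same I flows through both; get I from ε/(r+R), then I²R for the load.
I = ε / (r + R) = 3.70 / (1.68 + 32.3) = 0.1089 A
P_load = I² R = (0.1089)² × 32.3 = 0.3830 W

0.383 W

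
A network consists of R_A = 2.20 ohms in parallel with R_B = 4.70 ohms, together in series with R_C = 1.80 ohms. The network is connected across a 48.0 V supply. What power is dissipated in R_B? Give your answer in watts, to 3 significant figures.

101 W

First find R_p for the parallel pair, then treat R_p + R_C as a series loop.
R_p = (2.20×4.70)/(2.20+4.70) = 1.499 Ω
R_total = R_p + 1.80 = 1.499 + 1.80 = 3.299 Ω
I = V / R_total = 48.0 / 3.299 = 14.55 A
Voltage across the parallel pair: V_p = I × R_p = 14.55 × 1.499 = 21.81 V
R_B sits across V_p; its power is V_p²/R.
P_R_B = (21.81)² / 4.70 = 101.2 W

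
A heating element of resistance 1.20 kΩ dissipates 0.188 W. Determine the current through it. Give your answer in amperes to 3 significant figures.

0.0125 A

From P = V I = I²R = V²/R, with the two given quantities we get I = √(P / R).
I = √(0.188 / 1200) = 0.01252 A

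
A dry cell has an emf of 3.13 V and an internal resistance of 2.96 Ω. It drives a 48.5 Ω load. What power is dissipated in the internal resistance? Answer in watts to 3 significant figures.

0.0110 W

r is in series with the load, so it carries the full circuit current — the loss in it is I²r.
I = ε / (r + R) = 3.13 / (2.96 + 48.5) = 0.06082 A
P_int = I² r = (0.06082)² × 2.96 = 0.01095 W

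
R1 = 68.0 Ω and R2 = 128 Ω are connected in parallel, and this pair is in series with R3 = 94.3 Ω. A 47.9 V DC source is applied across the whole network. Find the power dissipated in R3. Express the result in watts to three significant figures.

Collapse the R1‖R2 pair into one equivalent R_p; then R_p and R3 form a series string.
R_p = (68.0×128)/(68.0+128) = 44.41 Ω
R_total = R_p + 94.3 = 44.41 + 94.3 = 138.7 Ω
I = V / R_total = 47.9 / 138.7 = 0.3453 A
All the supply current flows through R3; use P = I²R3.
P_R3 = (0.3453)² × 94.3 = 11.25 W

11.2 W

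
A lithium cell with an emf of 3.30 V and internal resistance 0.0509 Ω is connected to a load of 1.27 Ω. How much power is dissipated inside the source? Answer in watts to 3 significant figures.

r is in series with the load, so it carries the full circuit current — the loss in it is I²r.
I = ε / (r + R) = 3.30 / (0.0509 + 1.27) = 2.498 A
P_int = I² r = (2.498)² × 0.0509 = 0.3177 W

0.318 W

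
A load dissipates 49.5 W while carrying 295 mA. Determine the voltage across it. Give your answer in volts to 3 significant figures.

168 V

The two known quantities fix the third via V = P / I.
V = 49.5 / 0.2950 = 167.8 V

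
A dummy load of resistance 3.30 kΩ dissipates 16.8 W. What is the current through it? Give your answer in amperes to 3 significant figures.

Inverting the appropriate power form: I = √(P / R).
I = √(16.8 / 3300) = 0.07135 A

0.0714 A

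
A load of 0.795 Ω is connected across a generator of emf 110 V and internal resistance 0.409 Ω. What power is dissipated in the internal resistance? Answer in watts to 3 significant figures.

3410 W

The source's internal resistance is just another series element carrying I; its dissipation is I²r.
I = ε / (r + R) = 110 / (0.409 + 0.795) = 91.36 A
P_int = I² r = (91.36)² × 0.409 = 3414 W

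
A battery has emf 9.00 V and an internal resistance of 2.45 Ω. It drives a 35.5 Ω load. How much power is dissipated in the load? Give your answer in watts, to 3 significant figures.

With r and R in series, I = ε/(r+R); the load dissipates I²R.
I = ε / (r + R) = 9.00 / (2.45 + 35.5) = 0.2372 A
P_load = I² R = (0.2372)² × 35.5 = 1.997 W

2.00 W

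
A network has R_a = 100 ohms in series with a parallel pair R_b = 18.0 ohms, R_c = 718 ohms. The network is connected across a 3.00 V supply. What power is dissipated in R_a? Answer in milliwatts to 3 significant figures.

Collapse R_b‖R_c to a single equivalent, reducing the network to two series elements.
R_p = (18.0×718)/(18.0+718) = 17.56 Ω
R_total = 100 + 17.56 = 117.6 Ω
I = V / R_total = 3.00 / 117.6 = 0.02552 A
R_a is in the main series path, so its power is I²R_a.
P_R_a = (0.02552)² × 100 = 0.06512 W

65.1 mW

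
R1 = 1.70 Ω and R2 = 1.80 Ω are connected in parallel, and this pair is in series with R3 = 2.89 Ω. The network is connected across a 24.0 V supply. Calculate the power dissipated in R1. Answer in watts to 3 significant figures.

18.3 W

Combine R1 and R2 into their parallel equivalent first, reducing the network to two series resistors.
R_p = (1.70×1.80)/(1.70+1.80) = 0.8743 Ω
R_total = R_p + 2.89 = 0.8743 + 2.89 = 3.764 Ω
I = V / R_total = 24.0 / 3.764 = 6.376 A
Voltage across the parallel pair: V_p = I × R_p = 6.376 × 0.8743 = 5.574 V
Use P = V²/R for R1 with V = V_p.
P_R1 = (5.574)² / 1.70 = 18.28 W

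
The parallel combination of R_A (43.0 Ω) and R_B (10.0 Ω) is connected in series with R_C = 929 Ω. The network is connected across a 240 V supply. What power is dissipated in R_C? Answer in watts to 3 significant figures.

60.9 W

Combine R_A and R_B into their parallel equivalent first, reducing the network to two series resistors.
R_p = (43.0×10.0)/(43.0+10.0) = 8.113 Ω
R_total = R_p + 929 = 8.113 + 929 = 937.1 Ω
I = V / R_total = 240 / 937.1 = 0.2561 A
R_C carries the full series current, so P = I²R.
P_R_C = (0.2561)² × 929 = 60.93 W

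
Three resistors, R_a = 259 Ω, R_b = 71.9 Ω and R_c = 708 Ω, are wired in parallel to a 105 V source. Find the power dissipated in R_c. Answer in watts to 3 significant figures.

Parallel branches share the same voltage; P = V²/R gives the branch power in one step.
P_R_c = V² / R_c = (105)² / 708 Ω = 15.57 W

15.6 W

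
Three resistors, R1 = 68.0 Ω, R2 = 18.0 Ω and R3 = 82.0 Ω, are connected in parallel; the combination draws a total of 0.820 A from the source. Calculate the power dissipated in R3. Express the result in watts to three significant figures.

Only the total current is stated, so first find the parallel equivalent to get the voltage across the combination.
1/R_eq = 1/68.0 + 1/18.0 + 1/82.0 ⇒ R_eq = 12.13 Ω
V = I_total × R_eq = 0.8200 × 12.13 = 9.945 V
P_R3 = V² / R3 = (9.945)² / 82.0 = 1.206 W

1.21 W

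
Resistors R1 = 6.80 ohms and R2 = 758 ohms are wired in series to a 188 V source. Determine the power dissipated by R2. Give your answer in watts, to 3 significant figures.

45.8 W

In a series string the same current flows through every resistor — find that current, then P = I²R for the one we want.
R_total = 6.80 + 758 = 764.8 Ω
I = V / R_total = 188 / 764.8 = 0.2458 A
P_R2 = I² × R2 = (0.2458)² × 758 = 45.80 W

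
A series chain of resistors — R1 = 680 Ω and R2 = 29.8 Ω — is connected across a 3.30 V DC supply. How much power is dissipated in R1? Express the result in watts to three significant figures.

0.0147 W

Every series element carries the same I. Get I from the total resistance, then P = I² × R1.
R_total = 680 + 29.8 = 709.8 Ω
I = V / R_total = 3.30 / 709.8 = 0.004649 A
P_R1 = I² × R1 = (0.004649)² × 680 = 0.01470 W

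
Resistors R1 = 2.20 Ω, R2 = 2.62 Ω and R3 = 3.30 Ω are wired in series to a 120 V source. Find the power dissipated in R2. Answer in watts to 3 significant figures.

572 W

The current is common to all series resistors; compute it, then apply P = I²R for the target.
R_total = 2.20 + 2.62 + 3.30 = 8.120 Ω
I = V / R_total = 120 / 8.120 = 14.78 A
P_R2 = I² × R2 = (14.78)² × 2.62 = 572.2 W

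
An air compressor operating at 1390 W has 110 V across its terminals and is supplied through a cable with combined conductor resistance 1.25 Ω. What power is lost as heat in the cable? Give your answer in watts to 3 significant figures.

200 W

The cable is a series resistance carrying the load current; its dissipation is I²R_line.
I = P / V = 1390 / 110 = 12.64 A through the cable.
P_line = I² R_line = (12.64)² × 1.25 = 199.6 W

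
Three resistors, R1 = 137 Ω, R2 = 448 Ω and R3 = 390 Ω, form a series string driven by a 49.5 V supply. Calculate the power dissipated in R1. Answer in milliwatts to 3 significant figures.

353 mW

Since the resistors are in series they all carry the loop current I = V/R_total; the power in any one is I²R.
R_total = 137 + 448 + 390 = 975.0 Ω
I = V / R_total = 49.5 / 975.0 = 0.05077 A
P_R1 = I² × R1 = (0.05077)² × 137 = 0.3531 W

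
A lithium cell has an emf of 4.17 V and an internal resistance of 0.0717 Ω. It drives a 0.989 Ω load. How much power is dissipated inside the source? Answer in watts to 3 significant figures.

1.11 W

The source's internal resistance is just another series element carrying I; its dissipation is I²r.
I = ε / (r + R) = 4.17 / (0.0717 + 0.989) = 3.931 A
P_int = I² r = (3.931)² × 0.0717 = 1.108 W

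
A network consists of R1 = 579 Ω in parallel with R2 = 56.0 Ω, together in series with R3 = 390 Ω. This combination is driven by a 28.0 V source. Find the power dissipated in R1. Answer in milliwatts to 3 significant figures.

Collapse the R1‖R2 pair into one equivalent R_p; then R_p and R3 form a series string.
R_p = (579×56.0)/(579+56.0) = 51.06 Ω
R_total = R_p + 390 = 51.06 + 390 = 441.1 Ω
I = V / R_total = 28.0 / 441.1 = 0.06348 A
Voltage across the parallel pair: V_p = I × R_p = 0.06348 × 51.06 = 3.242 V
Use P = V²/R for R1 with V = V_p.
P_R1 = (3.242)² / 579 = 0.01815 W

18.1 mW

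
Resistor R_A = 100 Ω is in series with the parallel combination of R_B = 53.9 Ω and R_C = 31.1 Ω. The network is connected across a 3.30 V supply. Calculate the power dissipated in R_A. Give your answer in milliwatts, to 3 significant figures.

76.0 mW

First combine the parallel branches into one equivalent R_p, then R_A + R_p is a series pair.
R_p = (53.9×31.1)/(53.9+31.1) = 19.72 Ω
R_total = 100 + 19.72 = 119.7 Ω
I = V / R_total = 3.30 / 119.7 = 0.02756 A
R_A carries the full series current, so P = I²R.
P_R_A = (0.02756)² × 100 = 0.07598 W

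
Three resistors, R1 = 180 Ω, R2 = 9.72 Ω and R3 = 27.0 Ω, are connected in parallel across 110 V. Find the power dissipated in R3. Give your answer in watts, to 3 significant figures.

448 W

Parallel branches share the same voltage; P = V²/R gives the branch power in one step.
P_R3 = V² / R3 = (110)² / 27.0 Ω = 448.1 W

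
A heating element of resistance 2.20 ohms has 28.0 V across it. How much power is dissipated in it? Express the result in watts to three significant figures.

356 W

With V across and R both known, P = V²/R gives the dissipation directly.
P = (28.0 V)² / 2.20 Ω = 356.4 W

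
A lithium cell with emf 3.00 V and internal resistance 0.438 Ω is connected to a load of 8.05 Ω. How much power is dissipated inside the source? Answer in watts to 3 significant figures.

Internal loss is I²r, with I set by the total series resistance r+R.
I = ε / (r + R) = 3.00 / (0.438 + 8.05) = 0.3534 A
P_int = I² r = (0.3534)² × 0.438 = 0.05471 W

0.0547 W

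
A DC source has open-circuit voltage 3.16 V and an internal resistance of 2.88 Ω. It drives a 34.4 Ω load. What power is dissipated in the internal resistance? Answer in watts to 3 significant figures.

0.0207 W

r is in series with the load, so it carries the full circuit current — the loss in it is I²r.
I = ε / (r + R) = 3.16 / (2.88 + 34.4) = 0.08476 A
P_int = I² r = (0.08476)² × 2.88 = 0.02069 W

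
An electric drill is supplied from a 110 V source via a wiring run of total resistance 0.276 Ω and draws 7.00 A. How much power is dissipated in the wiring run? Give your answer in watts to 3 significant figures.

The wiring run is a series resistance carrying the load current; its dissipation is I²R_line.
The wiring run carries the full 7.00 A.
P_line = I² R_line = (7.000)² × 0.276 = 13.52 W

13.5 W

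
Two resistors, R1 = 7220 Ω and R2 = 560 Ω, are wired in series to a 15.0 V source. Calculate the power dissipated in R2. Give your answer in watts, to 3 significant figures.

0.00208 W

Series elements share the same current, so find I first, then use P = I²R.
R_total = 7220 + 560 = 7780 Ω
I = V / R_total = 15.0 / 7780 = 0.001928 A
P_R2 = I² × R2 = (0.001928)² × 560 = 0.002082 W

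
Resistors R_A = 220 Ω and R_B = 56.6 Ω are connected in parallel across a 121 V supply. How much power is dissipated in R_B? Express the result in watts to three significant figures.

Every branch has 121 V across it, so for R_B the power is simply V²/R.
P_R_B = V² / R_B = (121)² / 56.6 Ω = 258.7 W

259 W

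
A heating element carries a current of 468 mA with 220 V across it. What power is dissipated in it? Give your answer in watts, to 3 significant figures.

103 W

V and I are known directly — P = V I, no intermediate step needed.
P = 220 V × 0.4680 A = 103.0 W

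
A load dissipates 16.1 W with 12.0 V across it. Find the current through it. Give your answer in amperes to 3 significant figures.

1.34 A

Inverting the appropriate power form: I = P / V.
I = 16.1 / 12.0 = 1.342 A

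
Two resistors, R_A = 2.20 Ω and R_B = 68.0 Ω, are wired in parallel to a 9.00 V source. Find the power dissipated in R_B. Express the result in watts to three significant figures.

Each parallel branch sees the full supply voltage, so P = V²/R applies directly to the target branch.
P_R_B = V² / R_B = (9.00)² / 68.0 Ω = 1.191 W

1.19 W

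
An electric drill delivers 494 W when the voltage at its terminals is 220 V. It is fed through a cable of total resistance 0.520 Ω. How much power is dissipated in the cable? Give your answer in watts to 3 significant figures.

The cable is a series resistance carrying the load current; its dissipation is I²R_line.
I = P / V = 494 / 220 = 2.245 A through the cable.
P_line = I² R_line = (2.245)² × 0.520 = 2.622 W

2.62 W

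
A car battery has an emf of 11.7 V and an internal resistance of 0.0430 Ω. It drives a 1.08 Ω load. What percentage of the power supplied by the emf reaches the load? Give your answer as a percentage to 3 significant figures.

96.2 %

η = P_load/(P_load+P_int) = I²R/(I²R+I²r) = R/(R+r) — the I² cancels for series elements.
η = R / (R + r) = 1.08 / (1.08 + 0.0430) = 0.9617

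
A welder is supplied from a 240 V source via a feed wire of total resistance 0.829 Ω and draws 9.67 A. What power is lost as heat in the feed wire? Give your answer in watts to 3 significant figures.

The feed wire is a series resistance carrying the load current; its dissipation is I²R_line.
The feed wire carries the full 9.67 A.
P_line = I² R_line = (9.670)² × 0.829 = 77.52 W

77.5 W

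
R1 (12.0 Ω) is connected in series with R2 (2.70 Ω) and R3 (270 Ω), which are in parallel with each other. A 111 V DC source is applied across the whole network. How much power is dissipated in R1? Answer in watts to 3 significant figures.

Collapse R2‖R3 to a single equivalent, reducing the network to two series elements.
R_p = (2.70×270)/(2.70+270) = 2.673 Ω
R_total = 12.0 + 2.673 = 14.67 Ω
I = V / R_total = 111 / 14.67 = 7.565 A
The full supply current passes through R1: P = I²R.
P_R1 = (7.565)² × 12.0 = 686.7 W

687 W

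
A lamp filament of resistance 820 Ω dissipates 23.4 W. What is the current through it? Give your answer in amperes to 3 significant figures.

Inverting the appropriate power form: I = √(P / R).
I = √(23.4 / 820) = 0.1689 A

0.169 A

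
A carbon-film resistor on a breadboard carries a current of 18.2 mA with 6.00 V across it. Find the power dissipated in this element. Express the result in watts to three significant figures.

0.109 W

Since both terminal voltage and current are stated, P = V I gives the power in one step.
P = 6.00 V × 0.01820 A = 0.1092 W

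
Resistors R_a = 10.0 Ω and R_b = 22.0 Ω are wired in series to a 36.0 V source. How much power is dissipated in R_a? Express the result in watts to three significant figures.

The current is common to all series resistors; compute it, then apply P = I²R for the target.
R_total = 10.0 + 22.0 = 32.00 Ω
I = V / R_total = 36.0 / 32.00 = 1.125 A
P_R_a = I² × R_a = (1.125)² × 10.0 = 12.66 W

12.7 W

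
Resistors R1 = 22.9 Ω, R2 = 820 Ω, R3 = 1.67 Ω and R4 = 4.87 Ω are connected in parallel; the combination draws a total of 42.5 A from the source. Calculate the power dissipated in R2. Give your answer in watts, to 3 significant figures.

3.06 W

Only the total current is stated, so first find the parallel equivalent to get the voltage across the combination.
1/R_eq = 1/22.9 + 1/820 + 1/1.67 + 1/4.87 ⇒ R_eq = 1.178 Ω
V = I_total × R_eq = 42.50 × 1.178 = 50.06 V
P_R2 = V² / R2 = (50.06)² / 820 = 3.056 W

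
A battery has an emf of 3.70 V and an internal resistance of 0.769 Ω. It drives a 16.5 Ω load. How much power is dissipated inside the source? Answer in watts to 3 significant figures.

0.0353 W

Internal loss is I²r, with I set by the total series resistance r+R.
I = ε / (r + R) = 3.70 / (0.769 + 16.5) = 0.2143 A
P_int = I² r = (0.2143)² × 0.769 = 0.03530 W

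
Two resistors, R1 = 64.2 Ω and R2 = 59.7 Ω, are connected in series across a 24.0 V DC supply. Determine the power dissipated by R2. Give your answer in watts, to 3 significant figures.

The current is common to all series resistors; compute it, then apply P = I²R for the target.
R_total = 64.2 + 59.7 = 123.9 Ω
I = V / R_total = 24.0 / 123.9 = 0.1937 A
P_R2 = I² × R2 = (0.1937)² × 59.7 = 2.240 W

2.24 W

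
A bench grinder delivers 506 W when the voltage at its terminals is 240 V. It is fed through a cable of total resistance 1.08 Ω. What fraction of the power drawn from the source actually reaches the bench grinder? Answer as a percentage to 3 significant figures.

99.1 %

I = P / V = 506 / 240 = 2.108 A through the cable.
P_line = I² R_line = (2.108)² × 1.08 = 4.801 W
P_source = P_load + P_line = 506.0 + 4.801 = 510.8 W
η = P_load / P_source = 506.0 / 510.8 = 0.9906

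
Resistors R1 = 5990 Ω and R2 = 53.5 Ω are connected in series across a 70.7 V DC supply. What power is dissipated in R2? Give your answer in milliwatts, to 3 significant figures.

7.32 mW

Every series element carries the same I. Get I from the total resistance, then P = I² × R2.
R_total = 5990 + 53.5 = 6044 Ω
I = V / R_total = 70.7 / 6044 = 0.01170 A
P_R2 = I² × R2 = (0.01170)² × 53.5 = 0.007322 W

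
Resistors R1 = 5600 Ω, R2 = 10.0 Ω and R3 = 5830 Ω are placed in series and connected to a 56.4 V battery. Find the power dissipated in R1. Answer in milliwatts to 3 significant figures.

In a series string the same current flows through every resistor — find that current, then P = I²R for the one we want.
R_total = 5600 + 10.0 + 5830 = 11440 Ω
I = V / R_total = 56.4 / 11440 = 0.004930 A
P_R1 = I² × R1 = (0.004930)² × 5600 = 0.1361 W

136 mW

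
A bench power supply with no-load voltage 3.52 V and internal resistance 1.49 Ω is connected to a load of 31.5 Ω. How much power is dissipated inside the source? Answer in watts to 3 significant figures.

0.0170 W

r is in series with the load, so it carries the full circuit current — the loss in it is I²r.
I = ε / (r + R) = 3.52 / (1.49 + 31.5) = 0.1067 A
P_int = I² r = (0.1067)² × 1.49 = 0.01696 W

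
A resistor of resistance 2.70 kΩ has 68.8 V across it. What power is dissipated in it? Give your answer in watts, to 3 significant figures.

Voltage and resistance are given, so P = V²/R is the one-step route.
P = (68.8 V)² / 2700 Ω = 1.753 W

1.75 W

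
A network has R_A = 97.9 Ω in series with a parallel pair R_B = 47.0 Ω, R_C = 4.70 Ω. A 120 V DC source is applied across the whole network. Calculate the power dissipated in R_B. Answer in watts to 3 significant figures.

Collapse R_B‖R_C to a single equivalent, reducing the network to two series elements.
R_p = (47.0×4.70)/(47.0+4.70) = 4.273 Ω
R_total = 97.9 + 4.273 = 102.2 Ω
I = V / R_total = 120 / 102.2 = 1.174 A
Voltage across the parallel pair: V_p = I × R_p = 1.174 × 4.273 = 5.018 V
R_B sees V_p directly, so P = V_p² / R_B.
P_R_B = (5.018)² / 47.0 = 0.5358 W

0.536 W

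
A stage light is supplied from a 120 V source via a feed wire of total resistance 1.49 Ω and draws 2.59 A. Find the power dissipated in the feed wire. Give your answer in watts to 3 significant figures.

The feed wire and load are in series, so the same current flows in both; the loss is I²R_line.
The feed wire carries the full 2.59 A.
P_line = I² R_line = (2.590)² × 1.49 = 9.995 W

10.0 W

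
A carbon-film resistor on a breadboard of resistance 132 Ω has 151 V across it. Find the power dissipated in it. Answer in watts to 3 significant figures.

173 W

With V across and R both known, P = V²/R gives the dissipation directly.
P = (151 V)² / 132 Ω = 172.7 W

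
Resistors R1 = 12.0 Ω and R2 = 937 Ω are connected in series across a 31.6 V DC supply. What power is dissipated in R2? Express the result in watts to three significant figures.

The current is common to all series resistors; compute it, then apply P = I²R for the target.
R_total = 12.0 + 937 = 949.0 Ω
I = V / R_total = 31.6 / 949.0 = 0.03330 A
P_R2 = I² × R2 = (0.03330)² × 937 = 1.039 W

1.04 W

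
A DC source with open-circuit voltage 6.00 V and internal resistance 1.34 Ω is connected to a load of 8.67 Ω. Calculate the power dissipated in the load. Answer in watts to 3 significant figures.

3.11 W

Find the circuit current first, then P = I²R for the load (series elements share I).
I = ε / (r + R) = 6.00 / (1.34 + 8.67) = 0.5994 A
P_load = I² R = (0.5994)² × 8.67 = 3.115 W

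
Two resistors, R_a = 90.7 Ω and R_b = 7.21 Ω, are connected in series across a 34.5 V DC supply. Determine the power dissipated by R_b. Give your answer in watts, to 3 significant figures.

0.895 W

Every series element carries the same I. Get I from the total resistance, then P = I² × R_b.
R_total = 90.7 + 7.21 = 97.91 Ω
I = V / R_total = 34.5 / 97.91 = 0.3524 A
P_R_b = I² × R_b = (0.3524)² × 7.21 = 0.8952 W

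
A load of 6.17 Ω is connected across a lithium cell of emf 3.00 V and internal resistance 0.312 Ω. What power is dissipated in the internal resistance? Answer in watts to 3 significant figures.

0.0668 W

r is in series with the load, so it carries the full circuit current — the loss in it is I²r.
I = ε / (r + R) = 3.00 / (0.312 + 6.17) = 0.4628 A
P_int = I² r = (0.4628)² × 0.312 = 0.06683 W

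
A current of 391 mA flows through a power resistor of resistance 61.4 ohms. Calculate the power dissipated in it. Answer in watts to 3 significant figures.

The current through and the resistance of the element are both given; use P = I²R.
P = (0.3910 A)² × 61.4 Ω = 9.387 W

9.39 W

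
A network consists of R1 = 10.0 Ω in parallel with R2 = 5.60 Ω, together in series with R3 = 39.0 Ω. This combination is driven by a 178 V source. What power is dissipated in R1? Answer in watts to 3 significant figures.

22.5 W

Collapse the R1‖R2 pair into one equivalent R_p; then R_p and R3 form a series string.
R_p = (10.0×5.60)/(10.0+5.60) = 3.590 Ω
R_total = R_p + 39.0 = 3.590 + 39.0 = 42.59 Ω
I = V / R_total = 178 / 42.59 = 4.179 A
Voltage across the parallel pair: V_p = I × R_p = 4.179 × 3.590 = 15.00 V
R1 sits across V_p; its power is V_p²/R.
P_R1 = (15.00)² / 10.0 = 22.51 W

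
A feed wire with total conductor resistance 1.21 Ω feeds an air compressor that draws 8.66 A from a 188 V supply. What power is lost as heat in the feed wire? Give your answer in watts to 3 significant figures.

Only the current and the line resistance are needed for the I²R loss.
The feed wire carries the full 8.66 A.
P_line = I² R_line = (8.660)² × 1.21 = 90.74 W

90.7 W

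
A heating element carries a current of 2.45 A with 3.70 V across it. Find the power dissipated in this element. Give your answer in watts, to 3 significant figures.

With V and I both given, power follows immediately from P = V I.
P = 3.70 V × 2.450 A = 9.065 W

9.07 W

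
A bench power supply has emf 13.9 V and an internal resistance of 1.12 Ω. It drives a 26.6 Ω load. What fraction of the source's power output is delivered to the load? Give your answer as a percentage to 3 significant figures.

Efficiency is P_load / P_total. With a series r and R sharing the same I, P = I²R for each, so η = R/(R+r).
η = R / (R + r) = 26.6 / (26.6 + 1.12) = 0.9596

96.0 %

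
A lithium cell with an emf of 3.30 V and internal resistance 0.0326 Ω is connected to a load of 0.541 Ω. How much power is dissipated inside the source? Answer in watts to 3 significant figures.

1.08 W

Internal loss is I²r, with I set by the total series resistance r+R.
I = ε / (r + R) = 3.30 / (0.0326 + 0.541) = 5.753 A
P_int = I² r = (5.753)² × 0.0326 = 1.079 W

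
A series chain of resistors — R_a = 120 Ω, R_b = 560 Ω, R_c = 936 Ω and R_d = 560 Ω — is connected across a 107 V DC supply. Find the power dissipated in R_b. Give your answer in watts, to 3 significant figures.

Series elements share the same current, so find I first, then use P = I²R.
R_total = 120 + 560 + 936 + 560 = 2176 Ω
I = V / R_total = 107 / 2176 = 0.04917 A
P_R_b = I² × R_b = (0.04917)² × 560 = 1.354 W

1.35 W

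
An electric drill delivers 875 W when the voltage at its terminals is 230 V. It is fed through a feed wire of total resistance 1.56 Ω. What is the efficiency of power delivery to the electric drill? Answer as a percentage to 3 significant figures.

I = P / V = 875 / 230 = 3.804 A through the feed wire.
P_line = I² R_line = (3.804)² × 1.56 = 22.58 W
P_source = P_load + P_line = 875.0 + 22.58 = 897.6 W
η = P_load / P_source = 875.0 / 897.6 = 0.9748

97.5 %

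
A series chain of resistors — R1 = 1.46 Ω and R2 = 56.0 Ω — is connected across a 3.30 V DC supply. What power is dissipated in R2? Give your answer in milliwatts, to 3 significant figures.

The current is common to all series resistors; compute it, then apply P = I²R for the target.
R_total = 1.46 + 56.0 = 57.46 Ω
I = V / R_total = 3.30 / 57.46 = 0.05743 A
P_R2 = I² × R2 = (0.05743)² × 56.0 = 0.1847 W

185 mW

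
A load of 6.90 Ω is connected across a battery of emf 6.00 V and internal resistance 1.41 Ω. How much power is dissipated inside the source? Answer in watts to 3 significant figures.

0.735 W

r is in series with the load, so it carries the full circuit current — the loss in it is I²r.
I = ε / (r + R) = 6.00 / (1.41 + 6.90) = 0.7220 A
P_int = I² r = (0.7220)² × 1.41 = 0.7351 W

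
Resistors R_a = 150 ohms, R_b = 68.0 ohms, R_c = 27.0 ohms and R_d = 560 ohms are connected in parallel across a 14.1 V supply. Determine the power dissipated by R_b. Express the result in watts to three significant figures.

2.92 W

Each parallel branch sees the full supply voltage, so P = V²/R applies directly to the target branch.
P_R_b = V² / R_b = (14.1)² / 68.0 Ω = 2.924 W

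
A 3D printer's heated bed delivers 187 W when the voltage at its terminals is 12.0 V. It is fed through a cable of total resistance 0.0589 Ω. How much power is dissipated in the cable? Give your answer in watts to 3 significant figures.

14.3 W

The cable is a series resistance carrying the load current; its dissipation is I²R_line.
I = P / V = 187 / 12.0 = 15.58 A through the cable.
P_line = I² R_line = (15.58)² × 0.0589 = 14.30 W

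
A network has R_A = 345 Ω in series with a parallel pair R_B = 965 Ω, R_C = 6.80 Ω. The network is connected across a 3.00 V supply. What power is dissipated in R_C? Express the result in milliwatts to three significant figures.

First combine the parallel branches into one equivalent R_p, then R_A + R_p is a series pair.
R_p = (965×6.80)/(965+6.80) = 6.752 Ω
R_total = 345 + 6.752 = 351.8 Ω
I = V / R_total = 3.00 / 351.8 = 0.008529 A
Voltage across the parallel pair: V_p = I × R_p = 0.008529 × 6.752 = 0.05759 V
R_C sees V_p directly, so P = V_p² / R_C.
P_R_C = (0.05759)² / 6.80 = 0.0004877 W

0.488 mW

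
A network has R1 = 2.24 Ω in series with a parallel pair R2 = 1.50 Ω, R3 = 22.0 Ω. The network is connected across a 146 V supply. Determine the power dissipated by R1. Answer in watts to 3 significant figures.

First combine the parallel branches into one equivalent R_p, then R1 + R_p is a series pair.
R_p = (1.50×22.0)/(1.50+22.0) = 1.404 Ω
R_total = 2.24 + 1.404 = 3.644 Ω
I = V / R_total = 146 / 3.644 = 40.06 A
R1 is in the main series path, so its power is I²R1.
P_R1 = (40.06)² × 2.24 = 3595 W

3600 W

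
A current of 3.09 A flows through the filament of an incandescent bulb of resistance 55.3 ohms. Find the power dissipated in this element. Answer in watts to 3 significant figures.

The current through and the resistance of the element are both given; use P = I²R.
P = (3.090 A)² × 55.3 Ω = 528.0 W

528 W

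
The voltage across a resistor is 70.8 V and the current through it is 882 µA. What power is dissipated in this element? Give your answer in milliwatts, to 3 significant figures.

Since both terminal voltage and current are stated, P = V I gives the power in one step.
P = 70.8 V × 0.0008820 A = 0.06245 W

62.4 mW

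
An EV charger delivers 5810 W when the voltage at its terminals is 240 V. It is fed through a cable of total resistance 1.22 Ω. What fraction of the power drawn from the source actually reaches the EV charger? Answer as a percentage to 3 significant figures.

I = P / V = 5810 / 240 = 24.21 A through the cable.
P_line = I² R_line = (24.21)² × 1.22 = 715.0 W
P_source = P_load + P_line = 5810 + 715.0 = 6525 W
η = P_load / P_source = 5810 / 6525 = 0.8904

89.0 %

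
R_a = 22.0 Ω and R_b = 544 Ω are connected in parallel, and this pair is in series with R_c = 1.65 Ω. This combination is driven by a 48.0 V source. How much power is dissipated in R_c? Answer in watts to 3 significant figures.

7.32 W

Combine R_a and R_b into their parallel equivalent first, reducing the network to two series resistors.
R_p = (22.0×544)/(22.0+544) = 21.14 Ω
R_total = R_p + 1.65 = 21.14 + 1.65 = 22.79 Ω
I = V / R_total = 48.0 / 22.79 = 2.106 A
All the supply current flows through R_c; use P = I²R_c.
P_R_c = (2.106)² × 1.65 = 7.316 W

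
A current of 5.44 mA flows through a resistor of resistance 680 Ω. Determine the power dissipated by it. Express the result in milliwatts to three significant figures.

Knowing I and R, the power is just I²R — no need to find V first.
P = (0.005440 A)² × 680 Ω = 0.02012 W

20.1 mW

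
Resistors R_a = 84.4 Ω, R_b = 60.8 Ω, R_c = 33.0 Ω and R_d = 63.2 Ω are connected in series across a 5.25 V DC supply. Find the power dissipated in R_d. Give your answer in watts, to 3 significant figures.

In a series string the same current flows through every resistor — find that current, then P = I²R for the one we want.
R_total = 84.4 + 60.8 + 33.0 + 63.2 = 241.4 Ω
I = V / R_total = 5.25 / 241.4 = 0.02175 A
P_R_d = I² × R_d = (0.02175)² × 63.2 = 0.02989 W

0.0299 W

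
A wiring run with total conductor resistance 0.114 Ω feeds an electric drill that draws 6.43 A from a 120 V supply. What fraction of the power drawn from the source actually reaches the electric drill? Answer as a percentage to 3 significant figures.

The wiring run carries the full 6.43 A.
P_line = I² R_line = (6.430)² × 0.114 = 4.713 W
P_source = V I = 120 × 6.430 = 771.6 W; P_load = 766.9 W
η = P_load / P_source = 766.9 / 771.6 = 0.9939

99.4 %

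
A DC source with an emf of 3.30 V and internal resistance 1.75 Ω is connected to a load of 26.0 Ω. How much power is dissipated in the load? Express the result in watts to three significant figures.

0.368 W

With r and R in series, I = ε/(r+R); the load dissipates I²R.
I = ε / (r + R) = 3.30 / (1.75 + 26.0) = 0.1189 A
P_load = I² R = (0.1189)² × 26.0 = 0.3677 W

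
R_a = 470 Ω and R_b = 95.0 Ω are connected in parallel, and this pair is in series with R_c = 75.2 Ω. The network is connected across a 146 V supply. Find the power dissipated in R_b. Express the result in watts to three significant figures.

First find R_p for the parallel pair, then treat R_p + R_c as a series loop.
R_p = (470×95.0)/(470+95.0) = 79.03 Ω
R_total = R_p + 75.2 = 79.03 + 75.2 = 154.2 Ω
I = V / R_total = 146 / 154.2 = 0.9467 A
Voltage across the parallel pair: V_p = I × R_p = 0.9467 × 79.03 = 74.81 V
Use P = V²/R for R_b with V = V_p.
P_R_b = (74.81)² / 95.0 = 58.91 W

58.9 W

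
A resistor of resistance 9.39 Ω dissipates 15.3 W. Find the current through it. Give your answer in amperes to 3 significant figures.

Rearranging the power relation for the two known quantities gives I = √(P / R).
I = √(15.3 / 9.39) = 1.276 A

1.28 A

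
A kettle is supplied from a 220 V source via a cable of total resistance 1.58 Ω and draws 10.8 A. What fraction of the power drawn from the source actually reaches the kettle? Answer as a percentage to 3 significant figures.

92.2 %

The cable carries the full 10.8 A.
P_line = I² R_line = (10.80)² × 1.58 = 184.3 W
P_source = V I = 220 × 10.80 = 2376 W; P_load = 2192 W
η = P_load / P_source = 2192 / 2376 = 0.9224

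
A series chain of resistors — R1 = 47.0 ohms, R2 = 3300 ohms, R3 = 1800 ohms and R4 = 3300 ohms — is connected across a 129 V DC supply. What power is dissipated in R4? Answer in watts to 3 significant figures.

Series elements share the same current, so find I first, then use P = I²R.
R_total = 47.0 + 3300 + 1800 + 3300 = 8447 Ω
I = V / R_total = 129 / 8447 = 0.01527 A
P_R4 = I² × R4 = (0.01527)² × 3300 = 0.7696 W

0.770 W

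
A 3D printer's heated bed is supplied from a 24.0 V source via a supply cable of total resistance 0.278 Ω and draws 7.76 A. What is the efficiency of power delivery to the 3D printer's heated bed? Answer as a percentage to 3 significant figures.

91.0 %

The supply cable carries the full 7.76 A.
P_line = I² R_line = (7.760)² × 0.278 = 16.74 W
P_source = V I = 24.0 × 7.760 = 186.2 W; P_load = 169.5 W
η = P_load / P_source = 169.5 / 186.2 = 0.9101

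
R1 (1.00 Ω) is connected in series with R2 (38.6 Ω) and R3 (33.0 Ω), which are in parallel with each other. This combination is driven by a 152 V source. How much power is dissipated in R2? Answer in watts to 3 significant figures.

537 W

Reduce the parallel pair to R_p first; the network is then a simple series string.
R_p = (38.6×33.0)/(38.6+33.0) = 17.79 Ω
R_total = 1.00 + 17.79 = 18.79 Ω
I = V / R_total = 152 / 18.79 = 8.089 A
Voltage across the parallel pair: V_p = I × R_p = 8.089 × 17.79 = 143.9 V
R2 sees V_p directly, so P = V_p² / R2.
P_R2 = (143.9)² / 38.6 = 536.5 W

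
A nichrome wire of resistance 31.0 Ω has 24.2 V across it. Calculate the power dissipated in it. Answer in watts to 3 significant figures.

Voltage and resistance are given, so P = V²/R is the one-step route.
P = (24.2 V)² / 31.0 Ω = 18.89 W

18.9 W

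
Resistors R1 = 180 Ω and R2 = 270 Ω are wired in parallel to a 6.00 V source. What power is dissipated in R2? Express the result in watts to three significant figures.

0.133 W

Every branch has 6.00 V across it, so for R2 the power is simply V²/R.
P_R2 = V² / R2 = (6.00)² / 270 Ω = 0.1333 W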